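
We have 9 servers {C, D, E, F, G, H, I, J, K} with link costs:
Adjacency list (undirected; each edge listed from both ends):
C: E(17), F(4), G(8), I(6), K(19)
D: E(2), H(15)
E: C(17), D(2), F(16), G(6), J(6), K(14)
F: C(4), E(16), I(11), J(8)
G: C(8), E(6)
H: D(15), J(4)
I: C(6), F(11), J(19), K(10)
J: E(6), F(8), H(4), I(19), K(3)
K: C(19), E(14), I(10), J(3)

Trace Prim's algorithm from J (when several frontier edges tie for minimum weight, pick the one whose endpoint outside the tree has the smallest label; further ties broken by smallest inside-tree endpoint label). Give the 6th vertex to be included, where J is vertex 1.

Prim, starting at J.
Step 1: cheapest edge leaving the tree is J-K (3); add K.
Step 2: cheapest edge leaving the tree is H-J (4); add H.
Step 3: cheapest edge leaving the tree is E-J (6); add E.
Step 4: cheapest edge leaving the tree is D-E (2); add D.
Step 5: cheapest edge leaving the tree is E-G (6); add G.
Step 6: cheapest edge leaving the tree is C-G (8); add C.
Step 7: cheapest edge leaving the tree is C-F (4); add F.
Step 8: cheapest edge leaving the tree is C-I (6); add I.
Vertex order: J, K, H, E, D, G, C, F, I. The 6th vertex is G.

G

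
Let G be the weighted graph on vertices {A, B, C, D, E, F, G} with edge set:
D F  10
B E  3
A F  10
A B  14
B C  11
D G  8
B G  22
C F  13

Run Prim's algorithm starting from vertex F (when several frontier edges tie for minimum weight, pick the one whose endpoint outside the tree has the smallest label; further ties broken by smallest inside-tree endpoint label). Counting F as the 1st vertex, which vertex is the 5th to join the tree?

C

Grow the tree from F using Prim:
Step 1: cheapest edge leaving the tree is A F (10); add A.
Step 2: cheapest edge leaving the tree is D F (10); add D.
Step 3: cheapest edge leaving the tree is D G (8); add G.
Step 4: cheapest edge leaving the tree is C F (13); add C.
Step 5: cheapest edge leaving the tree is B C (11); add B.
Step 6: cheapest edge leaving the tree is B E (3); add E.
Vertex order: F, A, D, G, C, B, E. The 5th vertex is C.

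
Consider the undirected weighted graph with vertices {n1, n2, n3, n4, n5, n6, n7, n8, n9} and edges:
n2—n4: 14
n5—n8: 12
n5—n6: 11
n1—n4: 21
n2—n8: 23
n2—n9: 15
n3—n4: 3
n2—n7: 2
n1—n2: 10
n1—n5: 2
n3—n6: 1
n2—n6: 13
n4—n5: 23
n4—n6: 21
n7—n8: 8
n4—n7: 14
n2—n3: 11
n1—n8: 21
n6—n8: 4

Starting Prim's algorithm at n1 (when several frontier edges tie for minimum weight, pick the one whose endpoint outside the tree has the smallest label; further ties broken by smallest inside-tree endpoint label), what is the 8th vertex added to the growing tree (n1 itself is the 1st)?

n4

Prim, starting at n1.
Step 1: cheapest edge leaving the tree is n1—n5 (2); add n5.
Step 2: cheapest edge leaving the tree is n1—n2 (10); add n2.
Step 3: cheapest edge leaving the tree is n2—n7 (2); add n7.
Step 4: cheapest edge leaving the tree is n7—n8 (8); add n8.
Step 5: cheapest edge leaving the tree is n6—n8 (4); add n6.
Step 6: cheapest edge leaving the tree is n3—n6 (1); add n3.
Step 7: cheapest edge leaving the tree is n3—n4 (3); add n4.
Step 8: cheapest edge leaving the tree is n2—n9 (15); add n9.
Vertex order: n1, n5, n2, n7, n8, n6, n3, n4, n9. The 8th vertex is n4.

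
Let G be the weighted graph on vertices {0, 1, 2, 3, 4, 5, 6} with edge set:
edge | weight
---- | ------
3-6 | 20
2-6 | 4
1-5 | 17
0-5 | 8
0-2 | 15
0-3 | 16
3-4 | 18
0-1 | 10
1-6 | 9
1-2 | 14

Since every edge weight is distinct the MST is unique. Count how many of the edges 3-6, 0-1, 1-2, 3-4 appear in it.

Kruskal's algorithm — process edges by increasing weight (ties by edge label):
2-6 (4): add — endpoints in different components.
0-5 (8): add — endpoints in different components.
1-6 (9): add — endpoints in different components.
0-1 (10): add — endpoints in different components.
1-2 (14): skip — 1 and 2 already connected.
0-2 (15): skip — 0 and 2 already connected.
0-3 (16): add — endpoints in different components.
1-5 (17): skip — 1 and 5 already connected.
3-4 (18): add — endpoints in different components.
MST edge set: {2-6, 0-5, 1-6, 0-1, 0-3, 3-4}.
Of the listed edges, {0-1, 3-4} are in the MST → 2.

2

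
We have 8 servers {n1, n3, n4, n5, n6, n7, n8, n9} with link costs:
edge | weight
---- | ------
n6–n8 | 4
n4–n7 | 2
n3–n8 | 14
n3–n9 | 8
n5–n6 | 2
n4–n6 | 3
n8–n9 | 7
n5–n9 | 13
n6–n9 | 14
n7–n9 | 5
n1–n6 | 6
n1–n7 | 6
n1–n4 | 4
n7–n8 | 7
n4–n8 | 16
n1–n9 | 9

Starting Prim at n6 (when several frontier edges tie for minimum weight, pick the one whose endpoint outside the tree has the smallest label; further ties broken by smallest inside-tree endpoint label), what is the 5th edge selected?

n6-n8

Prim, starting at n6.
Step 1: cheapest edge leaving the tree is n5–n6 (2); add n5.
Step 2: cheapest edge leaving the tree is n4–n6 (3); add n4.
Step 3: cheapest edge leaving the tree is n4–n7 (2); add n7.
Step 4: cheapest edge leaving the tree is n1–n4 (4); add n1.
Step 5: cheapest edge leaving the tree is n6–n8 (4); add n8.
Step 6: cheapest edge leaving the tree is n7–n9 (5); add n9.
Step 7: cheapest edge leaving the tree is n3–n9 (8); add n3.
The 5th edge added is n6–n8.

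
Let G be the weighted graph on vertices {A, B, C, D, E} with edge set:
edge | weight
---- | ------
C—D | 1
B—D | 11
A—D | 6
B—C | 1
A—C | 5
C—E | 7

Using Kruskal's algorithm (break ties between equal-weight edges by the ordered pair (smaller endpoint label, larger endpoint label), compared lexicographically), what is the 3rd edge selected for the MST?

A-C

Kruskal: consider edges lightest-first.
B—C (1): add — endpoints in different components.
C—D (1): add — endpoints in different components.
A—C (5): add — endpoints in different components.
A—D (6): skip — A and D already connected.
C—E (7): add — endpoints in different components.
The 3rd edge added is A—C.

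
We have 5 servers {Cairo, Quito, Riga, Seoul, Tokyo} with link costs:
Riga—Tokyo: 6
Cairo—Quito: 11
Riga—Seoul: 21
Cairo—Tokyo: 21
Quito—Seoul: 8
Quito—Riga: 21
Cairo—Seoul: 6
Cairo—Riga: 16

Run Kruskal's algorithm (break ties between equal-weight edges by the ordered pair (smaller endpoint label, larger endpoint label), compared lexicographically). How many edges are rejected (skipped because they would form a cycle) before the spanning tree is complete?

1

Kruskal's algorithm — process edges by increasing weight (ties by edge label):
Cairo—Seoul (6): add — endpoints in different components.
Riga—Tokyo (6): add — endpoints in different components.
Quito—Seoul (8): add — endpoints in different components.
Cairo—Quito (11): skip — Cairo and Quito already connected.
Cairo—Riga (16): add — endpoints in different components.
Edges rejected before the tree was complete: 1.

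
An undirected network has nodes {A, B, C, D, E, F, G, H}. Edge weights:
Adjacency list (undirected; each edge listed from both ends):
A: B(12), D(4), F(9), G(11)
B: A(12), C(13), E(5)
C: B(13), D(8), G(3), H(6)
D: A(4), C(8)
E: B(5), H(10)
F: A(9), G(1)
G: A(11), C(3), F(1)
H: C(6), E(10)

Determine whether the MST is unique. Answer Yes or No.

Sort edges by weight, then run Kruskal:
F—G (1): add — endpoints in different components.
C—G (3): add — endpoints in different components.
A—D (4): add — endpoints in different components.
B—E (5): add — endpoints in different components.
C—H (6): add — endpoints in different components.
C—D (8): add — endpoints in different components.
A—F (9): skip — A and F already connected.
E—H (10): add — endpoints in different components.
Every non-tree edge has weight strictly greater than the heaviest edge on the tree path between its endpoints, so the MST is unique.

Yes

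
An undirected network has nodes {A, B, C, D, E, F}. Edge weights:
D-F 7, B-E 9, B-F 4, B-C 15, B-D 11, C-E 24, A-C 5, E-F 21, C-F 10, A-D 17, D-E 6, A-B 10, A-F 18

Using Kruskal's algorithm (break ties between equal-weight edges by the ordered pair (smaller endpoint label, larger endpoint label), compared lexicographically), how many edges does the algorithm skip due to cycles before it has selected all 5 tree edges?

1

Sort edges by weight, then run Kruskal:
B-F (4): add. Components now {A} {B,F} {C} {D} {E}
A-C (5): add. Components now {A,C} {B,F} {D} {E}
D-E (6): add. Components now {A,C} {B,F} {D,E}
D-F (7): add. Components now {A,C} {B,D,E,F}
B-E (9): skip — B and E already connected.
A-B (10): add. Components now {A,B,C,D,E,F}
Edges rejected before the tree was complete: 1.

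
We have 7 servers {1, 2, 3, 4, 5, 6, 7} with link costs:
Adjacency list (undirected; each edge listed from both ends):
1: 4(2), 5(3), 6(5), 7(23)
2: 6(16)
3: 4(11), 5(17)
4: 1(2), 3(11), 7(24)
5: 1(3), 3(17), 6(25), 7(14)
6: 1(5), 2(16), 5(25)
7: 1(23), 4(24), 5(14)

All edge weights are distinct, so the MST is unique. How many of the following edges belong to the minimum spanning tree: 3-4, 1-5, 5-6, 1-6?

Kruskal: consider edges lightest-first.
1-4 (2): add. Components now {1,4} {2} {3} {5} {6} {7}
1-5 (3): add. Components now {1,4,5} {2} {3} {6} {7}
1-6 (5): add. Components now {1,4,5,6} {2} {3} {7}
3-4 (11): add. Components now {1,3,4,5,6} {2} {7}
5-7 (14): add. Components now {1,3,4,5,6,7} {2}
2-6 (16): add. Components now {1,2,3,4,5,6,7}
MST edge set: {1-4, 1-5, 1-6, 3-4, 5-7, 2-6}.
Of the listed edges, {3-4, 1-5, 1-6} are in the MST → 3.

3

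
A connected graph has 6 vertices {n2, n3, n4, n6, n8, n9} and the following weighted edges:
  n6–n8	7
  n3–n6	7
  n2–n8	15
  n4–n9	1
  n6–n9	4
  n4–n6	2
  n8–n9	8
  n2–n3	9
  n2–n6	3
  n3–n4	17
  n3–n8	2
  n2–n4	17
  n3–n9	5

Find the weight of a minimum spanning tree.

Kruskal: consider edges lightest-first.
n4–n9 (1): add. Components now {n4,n9} {n2} {n3} {n6} {n8}
n3–n8 (2): add. Components now {n4,n9} {n2} {n3,n8} {n6}
n4–n6 (2): add. Components now {n4,n6,n9} {n2} {n3,n8}
n2–n6 (3): add. Components now {n2,n4,n6,n9} {n3,n8}
n6–n9 (4): skip — n9 and n6 already connected.
n3–n9 (5): add. Components now {n2,n3,n4,n6,n8,n9}
MST edges: n4–n9, n3–n8, n4–n6, n2–n6, n3–n9; total weight 1+2+2+3+5 = 13.

13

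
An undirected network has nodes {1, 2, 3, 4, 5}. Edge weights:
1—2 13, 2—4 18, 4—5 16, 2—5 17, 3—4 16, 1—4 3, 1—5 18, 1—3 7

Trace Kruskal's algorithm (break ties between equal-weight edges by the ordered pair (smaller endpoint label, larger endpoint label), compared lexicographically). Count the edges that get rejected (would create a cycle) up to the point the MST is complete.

1

Kruskal's algorithm — process edges by increasing weight (ties by edge label):
1—4 (3): add. Components now {1,4} {2} {3} {5}
1—3 (7): add. Components now {1,3,4} {2} {5}
1—2 (13): add. Components now {1,2,3,4} {5}
3—4 (16): skip — 3 and 4 already connected.
4—5 (16): add. Components now {1,2,3,4,5}
Edges rejected before the tree was complete: 1.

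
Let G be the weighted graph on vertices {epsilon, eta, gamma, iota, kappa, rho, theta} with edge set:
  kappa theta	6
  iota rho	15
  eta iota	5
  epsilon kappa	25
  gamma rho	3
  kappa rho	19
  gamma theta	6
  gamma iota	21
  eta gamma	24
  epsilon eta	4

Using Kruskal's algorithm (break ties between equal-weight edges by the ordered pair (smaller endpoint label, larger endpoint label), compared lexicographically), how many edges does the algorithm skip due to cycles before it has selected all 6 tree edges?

Sort edges by weight, then run Kruskal:
gamma rho (3): add — endpoints in different components.
epsilon eta (4): add — endpoints in different components.
eta iota (5): add — endpoints in different components.
gamma theta (6): add — endpoints in different components.
kappa theta (6): add — endpoints in different components.
iota rho (15): add — endpoints in different components.
Edges rejected before the tree was complete: 0.

0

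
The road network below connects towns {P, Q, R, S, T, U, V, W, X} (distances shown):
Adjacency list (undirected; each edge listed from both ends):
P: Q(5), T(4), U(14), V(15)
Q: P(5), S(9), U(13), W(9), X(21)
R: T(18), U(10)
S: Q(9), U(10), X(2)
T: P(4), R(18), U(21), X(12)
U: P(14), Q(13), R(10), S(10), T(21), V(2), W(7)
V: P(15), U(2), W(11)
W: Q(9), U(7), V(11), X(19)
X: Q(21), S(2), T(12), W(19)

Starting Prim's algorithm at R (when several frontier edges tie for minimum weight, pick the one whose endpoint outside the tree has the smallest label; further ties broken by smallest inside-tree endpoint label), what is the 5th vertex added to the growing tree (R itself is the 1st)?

Prim's algorithm from R:
Step 1: cheapest edge leaving the tree is R–U (10); add U.
Step 2: cheapest edge leaving the tree is U–V (2); add V.
Step 3: cheapest edge leaving the tree is U–W (7); add W.
Step 4: cheapest edge leaving the tree is Q–W (9); add Q.
Step 5: cheapest edge leaving the tree is P–Q (5); add P.
Step 6: cheapest edge leaving the tree is P–T (4); add T.
Step 7: cheapest edge leaving the tree is Q–S (9); add S.
Step 8: cheapest edge leaving the tree is S–X (2); add X.
Vertex order: R, U, V, W, Q, P, T, S, X. The 5th vertex is Q.

Q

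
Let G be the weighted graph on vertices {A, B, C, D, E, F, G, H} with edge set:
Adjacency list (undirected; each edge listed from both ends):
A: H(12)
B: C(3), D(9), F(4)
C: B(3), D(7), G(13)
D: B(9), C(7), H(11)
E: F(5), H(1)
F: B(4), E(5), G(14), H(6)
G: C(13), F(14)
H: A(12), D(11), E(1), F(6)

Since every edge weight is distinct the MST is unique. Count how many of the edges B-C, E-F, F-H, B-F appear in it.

Kruskal: consider edges lightest-first.
E-H (1): add — endpoints in different components.
B-C (3): add — endpoints in different components.
B-F (4): add — endpoints in different components.
E-F (5): add — endpoints in different components.
F-H (6): skip — F and H already connected.
C-D (7): add — endpoints in different components.
B-D (9): skip — B and D already connected.
D-H (11): skip — D and H already connected.
A-H (12): add — endpoints in different components.
C-G (13): add — endpoints in different components.
MST edge set: {E-H, B-C, B-F, E-F, C-D, A-H, C-G}.
Of the listed edges, {B-C, E-F, B-F} are in the MST → 3.

3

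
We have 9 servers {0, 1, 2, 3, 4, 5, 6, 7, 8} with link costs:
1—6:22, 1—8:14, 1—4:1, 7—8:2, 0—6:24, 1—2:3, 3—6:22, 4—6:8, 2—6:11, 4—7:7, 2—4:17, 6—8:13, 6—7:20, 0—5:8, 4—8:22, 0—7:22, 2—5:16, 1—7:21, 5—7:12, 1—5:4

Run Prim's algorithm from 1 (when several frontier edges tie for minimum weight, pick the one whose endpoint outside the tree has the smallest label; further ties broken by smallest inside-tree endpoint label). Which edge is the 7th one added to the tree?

Prim's algorithm from 1:
Step 1: cheapest edge leaving the tree is 1—4 (1); add 4.
Step 2: cheapest edge leaving the tree is 1—2 (3); add 2.
Step 3: cheapest edge leaving the tree is 1—5 (4); add 5.
Step 4: cheapest edge leaving the tree is 4—7 (7); add 7.
Step 5: cheapest edge leaving the tree is 7—8 (2); add 8.
Step 6: cheapest edge leaving the tree is 0—5 (8); add 0.
Step 7: cheapest edge leaving the tree is 4—6 (8); add 6.
Step 8: cheapest edge leaving the tree is 3—6 (22); add 3.
The 7th edge added is 4—6.

4-6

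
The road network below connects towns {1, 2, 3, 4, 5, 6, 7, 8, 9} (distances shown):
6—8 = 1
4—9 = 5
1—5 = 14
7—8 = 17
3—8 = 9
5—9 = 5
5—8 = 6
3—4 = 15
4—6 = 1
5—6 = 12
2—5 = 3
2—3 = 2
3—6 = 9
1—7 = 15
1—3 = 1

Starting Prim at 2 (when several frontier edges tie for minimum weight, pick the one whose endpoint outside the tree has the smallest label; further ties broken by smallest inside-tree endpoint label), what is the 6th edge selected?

Prim, starting at 2.
Step 1: cheapest edge leaving the tree is 2—3 (2); add 3.
Step 2: cheapest edge leaving the tree is 1—3 (1); add 1.
Step 3: cheapest edge leaving the tree is 2—5 (3); add 5.
Step 4: cheapest edge leaving the tree is 5—9 (5); add 9.
Step 5: cheapest edge leaving the tree is 4—9 (5); add 4.
Step 6: cheapest edge leaving the tree is 4—6 (1); add 6.
Step 7: cheapest edge leaving the tree is 6—8 (1); add 8.
Step 8: cheapest edge leaving the tree is 1—7 (15); add 7.
The 6th edge added is 4—6.

4-6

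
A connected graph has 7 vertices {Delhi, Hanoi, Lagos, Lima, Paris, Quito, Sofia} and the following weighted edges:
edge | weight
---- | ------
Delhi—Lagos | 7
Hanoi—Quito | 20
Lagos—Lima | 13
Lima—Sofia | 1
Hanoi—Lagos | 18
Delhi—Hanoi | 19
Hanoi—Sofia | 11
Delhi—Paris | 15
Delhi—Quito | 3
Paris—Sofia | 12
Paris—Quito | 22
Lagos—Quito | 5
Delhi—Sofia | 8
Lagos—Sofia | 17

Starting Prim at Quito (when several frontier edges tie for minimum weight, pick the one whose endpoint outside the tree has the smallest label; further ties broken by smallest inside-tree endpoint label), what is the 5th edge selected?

Hanoi-Sofia

Grow the tree from Quito using Prim:
Step 1: cheapest edge leaving the tree is Delhi—Quito (3); add Delhi.
Step 2: cheapest edge leaving the tree is Lagos—Quito (5); add Lagos.
Step 3: cheapest edge leaving the tree is Delhi—Sofia (8); add Sofia.
Step 4: cheapest edge leaving the tree is Lima—Sofia (1); add Lima.
Step 5: cheapest edge leaving the tree is Hanoi—Sofia (11); add Hanoi.
Step 6: cheapest edge leaving the tree is Paris—Sofia (12); add Paris.
The 5th edge added is Hanoi—Sofia.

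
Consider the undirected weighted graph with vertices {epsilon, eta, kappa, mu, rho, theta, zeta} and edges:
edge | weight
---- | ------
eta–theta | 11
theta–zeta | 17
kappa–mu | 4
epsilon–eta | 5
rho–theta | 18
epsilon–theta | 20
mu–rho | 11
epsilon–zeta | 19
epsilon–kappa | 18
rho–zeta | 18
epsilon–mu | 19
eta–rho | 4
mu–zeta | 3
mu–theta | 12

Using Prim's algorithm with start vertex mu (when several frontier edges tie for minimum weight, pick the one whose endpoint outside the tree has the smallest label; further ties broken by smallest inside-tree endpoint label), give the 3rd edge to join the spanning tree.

mu-rho

Prim's algorithm from mu:
Step 1: frontier [mu–zeta 3, kappa–mu 4, mu–rho 11, mu–theta 12, epsilon–mu 19] → take mu–zeta (3); add zeta.
Step 2: frontier [kappa–mu 4, mu–rho 11, mu–theta 12, epsilon–mu 19, theta–zeta 17, rho–zeta 18, epsilon–zeta 19] → take kappa–mu (4); add kappa.
Step 3: frontier [epsilon–kappa 18, mu–rho 11, mu–theta 12, epsilon–mu 19, theta–zeta 17, rho–zeta 18, epsilon–zeta 19] → take mu–rho (11); add rho.
Step 4: frontier [epsilon–kappa 18, mu–theta 12, epsilon–mu 19, eta–rho 4, rho–theta 18, theta–zeta 17, epsilon–zeta 19] → take eta–rho (4); add eta.
Step 5: frontier [epsilon–eta 5, eta–theta 11, epsilon–kappa 18, mu–theta 12, epsilon–mu 19, rho–theta 18, theta–zeta 17, epsilon–zeta 19] → take epsilon–eta (5); add epsilon.
Step 6: frontier [epsilon–theta 20, eta–theta 11, mu–theta 12, rho–theta 18, theta–zeta 17] → take eta–theta (11); add theta.
The 3rd edge added is mu–rho.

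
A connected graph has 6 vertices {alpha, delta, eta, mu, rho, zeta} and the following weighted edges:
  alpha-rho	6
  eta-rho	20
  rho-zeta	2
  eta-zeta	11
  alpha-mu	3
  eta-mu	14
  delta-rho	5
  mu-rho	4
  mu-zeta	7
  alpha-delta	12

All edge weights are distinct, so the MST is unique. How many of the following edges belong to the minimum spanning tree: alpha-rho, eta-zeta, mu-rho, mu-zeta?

Kruskal's algorithm — process edges by increasing weight (ties by edge label):
rho-zeta (2): add — endpoints in different components.
alpha-mu (3): add — endpoints in different components.
mu-rho (4): add — endpoints in different components.
delta-rho (5): add — endpoints in different components.
alpha-rho (6): skip — rho and alpha already connected.
mu-zeta (7): skip — zeta and mu already connected.
eta-zeta (11): add — endpoints in different components.
MST edge set: {rho-zeta, alpha-mu, mu-rho, delta-rho, eta-zeta}.
Of the listed edges, {eta-zeta, mu-rho} are in the MST → 2.

2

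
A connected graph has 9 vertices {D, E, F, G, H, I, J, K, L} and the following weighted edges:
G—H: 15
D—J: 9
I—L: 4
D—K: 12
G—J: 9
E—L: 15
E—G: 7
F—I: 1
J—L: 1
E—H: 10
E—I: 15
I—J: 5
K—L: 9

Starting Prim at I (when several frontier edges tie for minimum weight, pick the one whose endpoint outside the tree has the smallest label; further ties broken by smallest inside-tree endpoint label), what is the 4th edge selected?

Prim's algorithm from I:
Step 1: frontier [F—I 1, I—L 4, I—J 5, E—I 15] → take F—I (1); add F.
Step 2: frontier [I—L 4, I—J 5, E—I 15] → take I—L (4); add L.
Step 3: frontier [I—J 5, E—I 15, J—L 1, K—L 9, E—L 15] → take J—L (1); add J.
Step 4: frontier [E—I 15, D—J 9, G—J 9, K—L 9, E—L 15] → take D—J (9); add D.
Step 5: frontier [D—K 12, E—I 15, G—J 9, K—L 9, E—L 15] → take G—J (9); add G.
Step 6: frontier [D—K 12, E—G 7, G—H 15, E—I 15, K—L 9, E—L 15] → take E—G (7); add E.
Step 7: frontier [D—K 12, E—H 10, G—H 15, K—L 9] → take K—L (9); add K.
Step 8: frontier [E—H 10, G—H 15] → take E—H (10); add H.
The 4th edge added is D—J.

D-J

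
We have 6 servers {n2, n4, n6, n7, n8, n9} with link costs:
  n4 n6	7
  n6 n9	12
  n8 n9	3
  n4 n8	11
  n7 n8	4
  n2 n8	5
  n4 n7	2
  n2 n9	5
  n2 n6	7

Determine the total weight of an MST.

Sort edges by weight, then run Kruskal:
n4 n7 (2): add — endpoints in different components.
n8 n9 (3): add — endpoints in different components.
n7 n8 (4): add — endpoints in different components.
n2 n8 (5): add — endpoints in different components.
n2 n9 (5): skip — n2 and n9 already connected.
n2 n6 (7): add — endpoints in different components.
MST edges: n4 n7, n8 n9, n7 n8, n2 n8, n2 n6; total weight 2+3+4+5+7 = 21.

21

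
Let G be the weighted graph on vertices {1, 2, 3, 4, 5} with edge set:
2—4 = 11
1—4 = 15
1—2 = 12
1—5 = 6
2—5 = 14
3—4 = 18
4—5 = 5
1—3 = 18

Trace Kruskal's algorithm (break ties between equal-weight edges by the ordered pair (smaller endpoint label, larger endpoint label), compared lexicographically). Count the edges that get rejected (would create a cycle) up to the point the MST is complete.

Sort edges by weight, then run Kruskal:
4—5 (5): add. Components now {1} {2} {3} {4,5}
1—5 (6): add. Components now {1,4,5} {2} {3}
2—4 (11): add. Components now {1,2,4,5} {3}
1—2 (12): skip — 1 and 2 already connected.
2—5 (14): skip — 2 and 5 already connected.
1—4 (15): skip — 1 and 4 already connected.
1—3 (18): add. Components now {1,2,3,4,5}
Edges rejected before the tree was complete: 3.

3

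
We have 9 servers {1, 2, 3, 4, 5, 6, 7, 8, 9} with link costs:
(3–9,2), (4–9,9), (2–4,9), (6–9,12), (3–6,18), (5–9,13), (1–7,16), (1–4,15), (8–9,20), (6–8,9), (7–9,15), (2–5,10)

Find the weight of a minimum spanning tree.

81

Prim's algorithm from 5:
Step 1: cheapest edge leaving the tree is 2–5 (10); add 2.
Step 2: cheapest edge leaving the tree is 2–4 (9); add 4.
Step 3: cheapest edge leaving the tree is 4–9 (9); add 9.
Step 4: cheapest edge leaving the tree is 3–9 (2); add 3.
Step 5: cheapest edge leaving the tree is 6–9 (12); add 6.
Step 6: cheapest edge leaving the tree is 6–8 (9); add 8.
Step 7: cheapest edge leaving the tree is 1–4 (15); add 1.
Step 8: cheapest edge leaving the tree is 7–9 (15); add 7.
MST edges: 2–5, 2–4, 4–9, 3–9, 6–9, 6–8, 1–4, 7–9; total weight 10+9+9+2+12+9+15+15 = 81.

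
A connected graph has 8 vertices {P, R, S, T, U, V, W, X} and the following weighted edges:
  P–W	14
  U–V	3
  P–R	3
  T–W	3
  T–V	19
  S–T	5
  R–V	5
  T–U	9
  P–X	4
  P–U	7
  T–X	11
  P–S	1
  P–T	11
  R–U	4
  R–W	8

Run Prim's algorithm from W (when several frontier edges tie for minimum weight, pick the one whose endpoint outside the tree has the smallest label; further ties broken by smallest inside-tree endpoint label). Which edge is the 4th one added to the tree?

P-R

Prim's algorithm from W:
Step 1: cheapest edge leaving the tree is T–W (3); add T.
Step 2: cheapest edge leaving the tree is S–T (5); add S.
Step 3: cheapest edge leaving the tree is P–S (1); add P.
Step 4: cheapest edge leaving the tree is P–R (3); add R.
Step 5: cheapest edge leaving the tree is R–U (4); add U.
Step 6: cheapest edge leaving the tree is U–V (3); add V.
Step 7: cheapest edge leaving the tree is P–X (4); add X.
The 4th edge added is P–R.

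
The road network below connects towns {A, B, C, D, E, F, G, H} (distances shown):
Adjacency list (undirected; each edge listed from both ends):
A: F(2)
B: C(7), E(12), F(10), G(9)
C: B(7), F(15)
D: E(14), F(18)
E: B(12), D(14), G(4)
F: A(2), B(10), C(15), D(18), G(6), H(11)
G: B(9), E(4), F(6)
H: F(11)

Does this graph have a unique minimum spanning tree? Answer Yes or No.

Kruskal: consider edges lightest-first.
A–F (2): add — endpoints in different components.
E–G (4): add — endpoints in different components.
F–G (6): add — endpoints in different components.
B–C (7): add — endpoints in different components.
B–G (9): add — endpoints in different components.
B–F (10): skip — B and F already connected.
F–H (11): add — endpoints in different components.
B–E (12): skip — B and E already connected.
D–E (14): add — endpoints in different components.
Every non-tree edge has weight strictly greater than the heaviest edge on the tree path between its endpoints, so the MST is unique.

Yes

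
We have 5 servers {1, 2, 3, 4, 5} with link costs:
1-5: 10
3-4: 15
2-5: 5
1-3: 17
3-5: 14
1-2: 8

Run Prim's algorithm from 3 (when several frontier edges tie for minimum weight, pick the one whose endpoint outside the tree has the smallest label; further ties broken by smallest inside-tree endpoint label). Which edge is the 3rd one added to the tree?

Prim, starting at 3.
Step 1: cheapest edge leaving the tree is 3-5 (14); add 5.
Step 2: cheapest edge leaving the tree is 2-5 (5); add 2.
Step 3: cheapest edge leaving the tree is 1-2 (8); add 1.
Step 4: cheapest edge leaving the tree is 3-4 (15); add 4.
The 3rd edge added is 1-2.

1-2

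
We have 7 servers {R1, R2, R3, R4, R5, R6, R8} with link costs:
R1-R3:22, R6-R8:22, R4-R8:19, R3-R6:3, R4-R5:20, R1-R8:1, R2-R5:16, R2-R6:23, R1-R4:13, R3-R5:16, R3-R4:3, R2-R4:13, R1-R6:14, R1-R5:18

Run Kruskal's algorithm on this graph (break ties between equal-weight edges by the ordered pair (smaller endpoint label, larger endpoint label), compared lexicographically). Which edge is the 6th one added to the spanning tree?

Kruskal: consider edges lightest-first.
R1-R8 (1): add. Components now {R4} {R2} {R3} {R5} {R1,R8} {R6}
R3-R4 (3): add. Components now {R3,R4} {R2} {R5} {R1,R8} {R6}
R3-R6 (3): add. Components now {R3,R4,R6} {R2} {R5} {R1,R8}
R1-R4 (13): add. Components now {R1,R3,R4,R6,R8} {R2} {R5}
R2-R4 (13): add. Components now {R1,R2,R3,R4,R6,R8} {R5}
R1-R6 (14): skip — R1 and R6 already connected.
R2-R5 (16): add. Components now {R1,R2,R3,R4,R5,R6,R8}
The 6th edge added is R2-R5.

R2-R5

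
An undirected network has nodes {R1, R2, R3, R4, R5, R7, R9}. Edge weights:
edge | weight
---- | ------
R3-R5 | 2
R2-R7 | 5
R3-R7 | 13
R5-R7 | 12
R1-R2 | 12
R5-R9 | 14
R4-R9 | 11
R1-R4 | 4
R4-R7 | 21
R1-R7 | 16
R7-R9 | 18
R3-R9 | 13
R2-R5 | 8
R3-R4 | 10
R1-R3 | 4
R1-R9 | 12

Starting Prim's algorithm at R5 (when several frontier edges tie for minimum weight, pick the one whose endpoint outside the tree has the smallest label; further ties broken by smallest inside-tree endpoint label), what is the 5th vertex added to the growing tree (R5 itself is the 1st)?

R2

Prim, starting at R5.
Step 1: cheapest edge leaving the tree is R3-R5 (2); add R3.
Step 2: cheapest edge leaving the tree is R1-R3 (4); add R1.
Step 3: cheapest edge leaving the tree is R1-R4 (4); add R4.
Step 4: cheapest edge leaving the tree is R2-R5 (8); add R2.
Step 5: cheapest edge leaving the tree is R2-R7 (5); add R7.
Step 6: cheapest edge leaving the tree is R4-R9 (11); add R9.
Vertex order: R5, R3, R1, R4, R2, R7, R9. The 5th vertex is R2.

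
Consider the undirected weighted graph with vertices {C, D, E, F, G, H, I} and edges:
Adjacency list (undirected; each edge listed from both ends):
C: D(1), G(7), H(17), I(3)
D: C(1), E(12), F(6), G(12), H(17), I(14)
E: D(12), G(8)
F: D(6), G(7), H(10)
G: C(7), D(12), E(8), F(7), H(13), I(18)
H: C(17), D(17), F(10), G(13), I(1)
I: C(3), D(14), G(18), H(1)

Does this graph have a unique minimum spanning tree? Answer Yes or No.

Kruskal: consider edges lightest-first.
C—D (1): add — endpoints in different components.
H—I (1): add — endpoints in different components.
C—I (3): add — endpoints in different components.
D—F (6): add — endpoints in different components.
C—G (7): add — endpoints in different components.
F—G (7): skip — F and G already connected.
E—G (8): add — endpoints in different components.
Non-tree edge F—G has weight 7, equal to the heaviest edge on its tree cycle — swapping gives another MST of the same weight. Not unique.

No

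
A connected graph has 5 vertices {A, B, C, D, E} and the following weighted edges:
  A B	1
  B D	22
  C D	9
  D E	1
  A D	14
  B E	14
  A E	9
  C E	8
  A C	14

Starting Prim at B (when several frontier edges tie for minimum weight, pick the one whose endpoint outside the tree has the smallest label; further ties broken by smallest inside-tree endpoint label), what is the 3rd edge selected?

D-E

Prim, starting at B.
Step 1: frontier [A B 1, B E 14, B D 22] → take A B (1); add A.
Step 2: frontier [A E 9, A C 14, A D 14, B E 14, B D 22] → take A E (9); add E.
Step 3: frontier [A C 14, A D 14, B D 22, D E 1, C E 8] → take D E (1); add D.
Step 4: frontier [A C 14, C D 9, C E 8] → take C E (8); add C.
The 3rd edge added is D E.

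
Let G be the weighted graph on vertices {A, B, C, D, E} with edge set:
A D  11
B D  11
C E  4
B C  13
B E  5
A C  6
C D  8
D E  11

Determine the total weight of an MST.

Sort edges by weight, then run Kruskal:
C E (4): add — endpoints in different components.
B E (5): add — endpoints in different components.
A C (6): add — endpoints in different components.
C D (8): add — endpoints in different components.
MST edges: C E, B E, A C, C D; total weight 4+5+6+8 = 23.

23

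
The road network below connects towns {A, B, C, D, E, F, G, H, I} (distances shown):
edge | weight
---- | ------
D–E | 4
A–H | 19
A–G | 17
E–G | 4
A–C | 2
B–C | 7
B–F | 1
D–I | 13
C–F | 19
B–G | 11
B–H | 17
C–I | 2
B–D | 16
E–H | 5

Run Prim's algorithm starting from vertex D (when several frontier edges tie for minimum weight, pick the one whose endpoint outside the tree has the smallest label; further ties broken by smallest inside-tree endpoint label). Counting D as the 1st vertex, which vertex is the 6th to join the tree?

F

Grow the tree from D using Prim:
Step 1: cheapest edge leaving the tree is D–E (4); add E.
Step 2: cheapest edge leaving the tree is E–G (4); add G.
Step 3: cheapest edge leaving the tree is E–H (5); add H.
Step 4: cheapest edge leaving the tree is B–G (11); add B.
Step 5: cheapest edge leaving the tree is B–F (1); add F.
Step 6: cheapest edge leaving the tree is B–C (7); add C.
Step 7: cheapest edge leaving the tree is A–C (2); add A.
Step 8: cheapest edge leaving the tree is C–I (2); add I.
Vertex order: D, E, G, H, B, F, C, A, I. The 6th vertex is F.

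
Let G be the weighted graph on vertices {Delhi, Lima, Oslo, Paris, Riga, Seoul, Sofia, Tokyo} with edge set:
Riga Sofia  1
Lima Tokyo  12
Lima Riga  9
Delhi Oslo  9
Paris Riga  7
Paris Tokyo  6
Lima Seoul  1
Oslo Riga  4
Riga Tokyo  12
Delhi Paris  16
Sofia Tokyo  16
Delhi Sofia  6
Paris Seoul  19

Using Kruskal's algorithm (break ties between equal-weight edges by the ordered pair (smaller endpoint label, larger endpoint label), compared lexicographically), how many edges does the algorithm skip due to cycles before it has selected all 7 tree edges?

Sort edges by weight, then run Kruskal:
Lima Seoul (1): add — endpoints in different components.
Riga Sofia (1): add — endpoints in different components.
Oslo Riga (4): add — endpoints in different components.
Delhi Sofia (6): add — endpoints in different components.
Paris Tokyo (6): add — endpoints in different components.
Paris Riga (7): add — endpoints in different components.
Delhi Oslo (9): skip — Delhi and Oslo already connected.
Lima Riga (9): add — endpoints in different components.
Edges rejected before the tree was complete: 1.

1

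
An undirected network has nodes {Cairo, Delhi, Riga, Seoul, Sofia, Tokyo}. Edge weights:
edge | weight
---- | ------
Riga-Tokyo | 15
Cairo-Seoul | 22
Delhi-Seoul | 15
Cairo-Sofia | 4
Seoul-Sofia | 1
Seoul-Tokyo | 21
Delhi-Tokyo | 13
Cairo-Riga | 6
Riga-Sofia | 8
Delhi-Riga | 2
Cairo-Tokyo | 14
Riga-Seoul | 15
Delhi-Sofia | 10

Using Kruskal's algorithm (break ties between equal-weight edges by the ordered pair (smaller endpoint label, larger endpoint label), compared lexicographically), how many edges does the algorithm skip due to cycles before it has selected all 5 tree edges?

Kruskal: consider edges lightest-first.
Seoul-Sofia (1): add. Components now {Seoul,Sofia} {Cairo} {Riga} {Tokyo} {Delhi}
Delhi-Riga (2): add. Components now {Seoul,Sofia} {Cairo} {Delhi,Riga} {Tokyo}
Cairo-Sofia (4): add. Components now {Cairo,Seoul,Sofia} {Delhi,Riga} {Tokyo}
Cairo-Riga (6): add. Components now {Cairo,Delhi,Riga,Seoul,Sofia} {Tokyo}
Riga-Sofia (8): skip — Sofia and Riga already connected.
Delhi-Sofia (10): skip — Sofia and Delhi already connected.
Delhi-Tokyo (13): add. Components now {Cairo,Delhi,Riga,Seoul,Sofia,Tokyo}
Edges rejected before the tree was complete: 2.

2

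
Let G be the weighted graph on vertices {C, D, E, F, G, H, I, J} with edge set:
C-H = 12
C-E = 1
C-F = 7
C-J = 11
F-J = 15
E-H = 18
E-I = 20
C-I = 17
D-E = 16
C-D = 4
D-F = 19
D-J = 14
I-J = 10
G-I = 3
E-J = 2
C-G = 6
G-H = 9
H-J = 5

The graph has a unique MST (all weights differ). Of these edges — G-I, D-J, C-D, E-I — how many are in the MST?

2

Kruskal: consider edges lightest-first.
C-E (1): add — endpoints in different components.
E-J (2): add — endpoints in different components.
G-I (3): add — endpoints in different components.
C-D (4): add — endpoints in different components.
H-J (5): add — endpoints in different components.
C-G (6): add — endpoints in different components.
C-F (7): add — endpoints in different components.
MST edge set: {C-E, E-J, G-I, C-D, H-J, C-G, C-F}.
Of the listed edges, {G-I, C-D} are in the MST → 2.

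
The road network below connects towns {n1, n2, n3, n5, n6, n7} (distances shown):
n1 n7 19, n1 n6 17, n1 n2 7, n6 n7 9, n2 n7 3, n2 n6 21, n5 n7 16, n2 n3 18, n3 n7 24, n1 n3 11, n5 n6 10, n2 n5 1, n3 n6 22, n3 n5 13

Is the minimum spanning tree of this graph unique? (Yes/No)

Yes

Kruskal's algorithm — process edges by increasing weight (ties by edge label):
n2 n5 (1): add — endpoints in different components.
n2 n7 (3): add — endpoints in different components.
n1 n2 (7): add — endpoints in different components.
n6 n7 (9): add — endpoints in different components.
n5 n6 (10): skip — n6 and n5 already connected.
n1 n3 (11): add — endpoints in different components.
Every non-tree edge has weight strictly greater than the heaviest edge on the tree path between its endpoints, so the MST is unique.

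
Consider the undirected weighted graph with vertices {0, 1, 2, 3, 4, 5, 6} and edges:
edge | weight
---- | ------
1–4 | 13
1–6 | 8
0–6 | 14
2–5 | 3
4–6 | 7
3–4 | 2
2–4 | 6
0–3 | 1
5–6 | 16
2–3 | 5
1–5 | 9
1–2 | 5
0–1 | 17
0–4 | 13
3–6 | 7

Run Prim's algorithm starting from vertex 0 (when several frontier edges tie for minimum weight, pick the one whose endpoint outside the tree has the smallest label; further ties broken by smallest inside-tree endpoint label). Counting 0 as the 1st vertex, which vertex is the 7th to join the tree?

6

Prim, starting at 0.
Step 1: cheapest edge leaving the tree is 0–3 (1); add 3.
Step 2: cheapest edge leaving the tree is 3–4 (2); add 4.
Step 3: cheapest edge leaving the tree is 2–3 (5); add 2.
Step 4: cheapest edge leaving the tree is 2–5 (3); add 5.
Step 5: cheapest edge leaving the tree is 1–2 (5); add 1.
Step 6: cheapest edge leaving the tree is 3–6 (7); add 6.
Vertex order: 0, 3, 4, 2, 5, 1, 6. The 7th vertex is 6.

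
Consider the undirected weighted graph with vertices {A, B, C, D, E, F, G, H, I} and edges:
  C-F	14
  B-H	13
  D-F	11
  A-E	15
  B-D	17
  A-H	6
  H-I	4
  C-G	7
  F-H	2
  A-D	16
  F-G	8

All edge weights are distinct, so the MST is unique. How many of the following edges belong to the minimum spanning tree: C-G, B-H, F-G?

3

Sort edges by weight, then run Kruskal:
F-H (2): add — endpoints in different components.
H-I (4): add — endpoints in different components.
A-H (6): add — endpoints in different components.
C-G (7): add — endpoints in different components.
F-G (8): add — endpoints in different components.
D-F (11): add — endpoints in different components.
B-H (13): add — endpoints in different components.
C-F (14): skip — C and F already connected.
A-E (15): add — endpoints in different components.
MST edge set: {F-H, H-I, A-H, C-G, F-G, D-F, B-H, A-E}.
Of the listed edges, {C-G, B-H, F-G} are in the MST → 3.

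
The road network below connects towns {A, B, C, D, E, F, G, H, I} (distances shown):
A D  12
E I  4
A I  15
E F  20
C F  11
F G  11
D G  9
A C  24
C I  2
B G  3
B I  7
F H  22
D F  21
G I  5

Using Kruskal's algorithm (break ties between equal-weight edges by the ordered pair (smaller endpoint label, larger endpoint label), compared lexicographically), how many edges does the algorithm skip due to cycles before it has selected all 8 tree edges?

Sort edges by weight, then run Kruskal:
C I (2): add — endpoints in different components.
B G (3): add — endpoints in different components.
E I (4): add — endpoints in different components.
G I (5): add — endpoints in different components.
B I (7): skip — B and I already connected.
D G (9): add — endpoints in different components.
C F (11): add — endpoints in different components.
F G (11): skip — F and G already connected.
A D (12): add — endpoints in different components.
A I (15): skip — A and I already connected.
E F (20): skip — E and F already connected.
D F (21): skip — D and F already connected.
F H (22): add — endpoints in different components.
Edges rejected before the tree was complete: 5.

5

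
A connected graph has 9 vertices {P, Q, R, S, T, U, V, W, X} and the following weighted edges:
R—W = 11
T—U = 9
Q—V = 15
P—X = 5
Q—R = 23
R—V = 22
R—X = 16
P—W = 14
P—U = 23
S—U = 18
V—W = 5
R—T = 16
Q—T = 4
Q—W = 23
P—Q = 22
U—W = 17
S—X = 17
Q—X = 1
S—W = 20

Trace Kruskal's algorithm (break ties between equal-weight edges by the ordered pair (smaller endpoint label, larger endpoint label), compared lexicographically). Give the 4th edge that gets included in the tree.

Kruskal's algorithm — process edges by increasing weight (ties by edge label):
Q—X (1): add — endpoints in different components.
Q—T (4): add — endpoints in different components.
P—X (5): add — endpoints in different components.
V—W (5): add — endpoints in different components.
T—U (9): add — endpoints in different components.
R—W (11): add — endpoints in different components.
P—W (14): add — endpoints in different components.
Q—V (15): skip — Q and V already connected.
R—T (16): skip — T and R already connected.
R—X (16): skip — X and R already connected.
S—X (17): add — endpoints in different components.
The 4th edge added is V—W.

V-W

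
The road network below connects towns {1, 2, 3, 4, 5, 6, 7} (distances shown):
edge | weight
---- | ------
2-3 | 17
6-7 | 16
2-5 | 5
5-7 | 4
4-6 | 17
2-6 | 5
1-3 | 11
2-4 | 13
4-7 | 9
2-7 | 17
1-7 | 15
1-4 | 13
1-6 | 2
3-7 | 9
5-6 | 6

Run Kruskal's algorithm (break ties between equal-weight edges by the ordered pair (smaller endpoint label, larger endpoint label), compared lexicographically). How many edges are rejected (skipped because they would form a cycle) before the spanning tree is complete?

1

Sort edges by weight, then run Kruskal:
1-6 (2): add. Components now {1,6} {2} {3} {4} {5} {7}
5-7 (4): add. Components now {1,6} {2} {3} {4} {5,7}
2-5 (5): add. Components now {1,6} {2,5,7} {3} {4}
2-6 (5): add. Components now {1,2,5,6,7} {3} {4}
5-6 (6): skip — 5 and 6 already connected.
3-7 (9): add. Components now {1,2,3,5,6,7} {4}
4-7 (9): add. Components now {1,2,3,4,5,6,7}
Edges rejected before the tree was complete: 1.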